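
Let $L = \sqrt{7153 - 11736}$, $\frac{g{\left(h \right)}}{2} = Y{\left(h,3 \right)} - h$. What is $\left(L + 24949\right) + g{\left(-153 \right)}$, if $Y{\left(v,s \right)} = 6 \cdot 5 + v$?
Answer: $25009 + i \sqrt{4583} \approx 25009.0 + 67.698 i$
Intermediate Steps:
$Y{\left(v,s \right)} = 30 + v$
$g{\left(h \right)} = 60$ ($g{\left(h \right)} = 2 \left(\left(30 + h\right) - h\right) = 2 \cdot 30 = 60$)
$L = i \sqrt{4583}$ ($L = \sqrt{-4583} = i \sqrt{4583} \approx 67.698 i$)
$\left(L + 24949\right) + g{\left(-153 \right)} = \left(i \sqrt{4583} + 24949\right) + 60 = \left(24949 + i \sqrt{4583}\right) + 60 = 25009 + i \sqrt{4583}$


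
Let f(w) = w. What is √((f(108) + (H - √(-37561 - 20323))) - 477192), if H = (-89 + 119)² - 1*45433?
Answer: √(-521617 - 2*I*√14471) ≈ 0.167 - 722.23*I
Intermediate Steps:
H = -44533 (H = 30² - 45433 = 900 - 45433 = -44533)
√((f(108) + (H - √(-37561 - 20323))) - 477192) = √((108 + (-44533 - √(-37561 - 20323))) - 477192) = √((108 + (-44533 - √(-57884))) - 477192) = √((108 + (-44533 - 2*I*√14471)) - 477192) = √((-44425 - 2*I*√14471) - 477192) = √(-521617 - 2*I*√14471)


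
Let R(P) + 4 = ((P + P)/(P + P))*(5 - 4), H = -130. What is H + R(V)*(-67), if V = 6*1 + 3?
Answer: 71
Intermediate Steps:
V = 9 (V = 6 + 3 = 9)
R(P) = -3 (R(P) = -4 + ((P + P)/(P + P))*(5 - 4) = -4 + ((2*P)/((2*P)))*1 = -4 + ((2*P)*(1/(2*P)))*1 = -4 + 1*1 = -4 + 1 = -3)
H + R(V)*(-67) = -130 - 3*(-67) = -130 + 201 = 71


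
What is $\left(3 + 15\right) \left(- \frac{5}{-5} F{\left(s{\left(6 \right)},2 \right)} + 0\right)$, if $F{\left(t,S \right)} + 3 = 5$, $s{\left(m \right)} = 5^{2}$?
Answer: $36$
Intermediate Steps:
$s{\left(m \right)} = 25$
$F{\left(t,S \right)} = 2$ ($F{\left(t,S \right)} = -3 + 5 = 2$)
$\left(3 + 15\right) \left(- \frac{5}{-5} F{\left(s{\left(6 \right)},2 \right)} + 0\right) = \left(3 + 15\right) \left(- \frac{5}{-5} \cdot 2 + 0\right) = 18 \left(\left(-5\right) \left(- \frac{1}{5}\right) 2 + 0\right) = 18 \left(1 \cdot 2 + 0\right) = 18 \left(2 + 0\right) = 18 \cdot 2 = 36$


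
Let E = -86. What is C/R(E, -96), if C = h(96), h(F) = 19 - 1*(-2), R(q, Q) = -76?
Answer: -21/76 ≈ -0.27632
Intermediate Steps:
h(F) = 21 (h(F) = 19 + 2 = 21)
C = 21
C/R(E, -96) = 21/(-76) = 21*(-1/76) = -21/76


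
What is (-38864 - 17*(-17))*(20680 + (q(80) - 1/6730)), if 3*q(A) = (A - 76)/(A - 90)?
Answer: -3221216986075/4038 ≈ -7.9773e+8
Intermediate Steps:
q(A) = (-76 + A)/(3*(-90 + A)) (q(A) = ((A - 76)/(A - 90))/3 = ((-76 + A)/(-90 + A))/3 = (-76 + A)/(3*(-90 + A)))
(-38864 - 17*(-17))*(20680 + (q(80) - 1/6730)) = (-38864 - 17*(-17))*(20680 + ((-76 + 80)/(3*(-90 + 80)) - 1/6730)) = (-38864 + 289)*(20680 + ((1/3)*4/(-10) - 1*1/6730)) = -38575*(20680 + ((1/3)*(-1/10)*4 - 1/6730)) = -38575*(20680 + (-2/15 - 1/6730)) = -38575*(20680 - 539/4038) = -38575*83505301/4038 = -3221216986075/4038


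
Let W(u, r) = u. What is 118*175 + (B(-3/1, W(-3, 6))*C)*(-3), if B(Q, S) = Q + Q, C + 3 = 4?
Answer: 20668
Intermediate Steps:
C = 1 (C = -3 + 4 = 1)
B(Q, S) = 2*Q
118*175 + (B(-3/1, W(-3, 6))*C)*(-3) = 118*175 + ((2*(-3/1))*1)*(-3) = 20650 + ((2*(-3*1))*1)*(-3) = 20650 + ((2*(-3))*1)*(-3) = 20650 - 6*1*(-3) = 20650 - 6*(-3) = 20650 + 18 = 20668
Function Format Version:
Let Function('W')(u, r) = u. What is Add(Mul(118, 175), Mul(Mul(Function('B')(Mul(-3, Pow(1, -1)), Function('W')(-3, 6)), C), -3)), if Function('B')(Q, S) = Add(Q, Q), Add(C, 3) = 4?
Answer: 20668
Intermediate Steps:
C = 1 (C = Add(-3, 4) = 1)
Function('B')(Q, S) = Mul(2, Q)
Add(Mul(118, 175), Mul(Mul(Function('B')(Mul(-3, Pow(1, -1)), Function('W')(-3, 6)), C), -3)) = Add(Mul(118, 175), Mul(Mul(Mul(2, Mul(-3, Pow(1, -1))), 1), -3)) = Add(20650, Mul(Mul(Mul(2, Mul(-3, 1)), 1), -3)) = Add(20650, Mul(Mul(Mul(2, -3), 1), -3)) = Add(20650, Mul(Mul(-6, 1), -3)) = Add(20650, Mul(-6, -3)) = Add(20650, 18) = 20668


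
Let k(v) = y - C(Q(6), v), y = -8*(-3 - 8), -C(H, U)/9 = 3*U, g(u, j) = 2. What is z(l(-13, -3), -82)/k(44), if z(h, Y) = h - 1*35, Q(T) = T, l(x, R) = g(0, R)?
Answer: -3/116 ≈ -0.025862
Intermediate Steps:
l(x, R) = 2
C(H, U) = -27*U
z(h, Y) = -35 + h (z(h, Y) = h - 35 = -35 + h)
y = 88 (y = -8*(-11) = 88)
k(v) = 88 + 27*v (k(v) = 88 - (-27)*v = 88 + 27*v)
z(l(-13, -3), -82)/k(44) = (-35 + 2)/(88 + 27*44) = -33/(88 + 1188) = -33/1276 = -33*1/1276 = -3/116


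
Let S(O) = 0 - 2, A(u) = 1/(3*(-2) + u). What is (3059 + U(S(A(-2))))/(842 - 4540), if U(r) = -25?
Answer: -1517/1849 ≈ -0.82044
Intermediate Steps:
A(u) = 1/(-6 + u)
S(O) = -2
(3059 + U(S(A(-2))))/(842 - 4540) = (3059 - 25)/(842 - 4540) = 3034/(-3698) = 3034*(-1/3698) = -1517/1849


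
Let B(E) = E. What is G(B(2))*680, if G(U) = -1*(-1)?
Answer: 680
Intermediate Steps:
G(U) = 1
G(B(2))*680 = 1*680 = 680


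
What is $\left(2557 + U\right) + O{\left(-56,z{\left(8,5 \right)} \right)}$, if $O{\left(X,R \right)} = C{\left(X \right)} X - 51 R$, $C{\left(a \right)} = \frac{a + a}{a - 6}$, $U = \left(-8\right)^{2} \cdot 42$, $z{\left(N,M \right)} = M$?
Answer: $\frac{151554}{31} \approx 4888.8$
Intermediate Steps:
$U = 2688$ ($U = 64 \cdot 42 = 2688$)
$C{\left(a \right)} = \frac{2 a}{-6 + a}$
$O{\left(X,R \right)} = - 51 R + \frac{2 X^{2}}{-6 + X}$ ($O{\left(X,R \right)} = \frac{2 X}{-6 + X} X - 51 R = \frac{2 X^{2}}{-6 + X} - 51 R = - 51 R + \frac{2 X^{2}}{-6 + X}$)
$\left(2557 + U\right) + O{\left(-56,z{\left(8,5 \right)} \right)} = \left(2557 + 2688\right) + \frac{2 \left(-56\right)^{2} - 255 \left(-6 - 56\right)}{-6 - 56} = 5245 + \frac{2 \cdot 3136 - 255 \left(-62\right)}{-62} = 5245 - \frac{6272 + 15810}{62} = 5245 - \frac{11041}{31} = \frac{151554}{31}$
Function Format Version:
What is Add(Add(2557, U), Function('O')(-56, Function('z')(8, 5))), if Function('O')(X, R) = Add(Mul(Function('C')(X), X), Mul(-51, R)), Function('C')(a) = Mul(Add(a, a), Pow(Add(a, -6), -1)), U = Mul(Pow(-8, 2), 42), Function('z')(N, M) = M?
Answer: Rational(151554, 31) ≈ 4888.8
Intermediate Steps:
U = 2688 (U = Mul(64, 42) = 2688)
Function('C')(a) = Mul(2, a, Pow(Add(-6, a), -1)) (Function('C')(a) = Mul(Mul(2, a), Pow(Add(-6, a), -1)) = Mul(2, a, Pow(Add(-6, a), -1)))
Function('O')(X, R) = Add(Mul(-51, R), Mul(2, Pow(X, 2), Pow(Add(-6, X), -1))) (Function('O')(X, R) = Add(Mul(Mul(2, X, Pow(Add(-6, X), -1)), X), Mul(-51, R)) = Add(Mul(2, Pow(X, 2), Pow(Add(-6, X), -1)), Mul(-51, R)) = Add(Mul(-51, R), Mul(2, Pow(X, 2), Pow(Add(-6, X), -1))))
Add(Add(2557, U), Function('O')(-56, Function('z')(8, 5))) = Add(Add(2557, 2688), Mul(Pow(Add(-6, -56), -1), Add(Mul(2, Pow(-56, 2)), Mul(-51, 5, Add(-6, -56))))) = Add(5245, Mul(Pow(-62, -1), Add(Mul(2, 3136), Mul(-51, 5, -62)))) = Add(5245, Mul(Rational(-1, 62), Add(6272, 15810))) = Add(5245, Mul(Rational(-1, 62), 22082)) = Add(5245, Rational(-11041, 31)) = Rational(151554, 31)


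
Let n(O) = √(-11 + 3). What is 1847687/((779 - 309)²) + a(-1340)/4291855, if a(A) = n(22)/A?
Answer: 1847687/220900 - I*√2/2875542850 ≈ 8.3644 - 4.9181e-10*I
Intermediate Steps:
n(O) = 2*I*√2 (n(O) = √(-8) = 2*I*√2)
a(A) = 2*I*√2/A (a(A) = (2*I*√2)/A = 2*I*√2/A)
1847687/((779 - 309)²) + a(-1340)/4291855 = 1847687/((779 - 309)²) + (2*I*√2/(-1340))/4291855 = 1847687/(470²) + (2*I*√2*(-1/1340))*(1/4291855) = 1847687/220900 - I*√2/670*(1/4291855) = 1847687*(1/220900) - I*√2/2875542850 = 1847687/220900 - I*√2/2875542850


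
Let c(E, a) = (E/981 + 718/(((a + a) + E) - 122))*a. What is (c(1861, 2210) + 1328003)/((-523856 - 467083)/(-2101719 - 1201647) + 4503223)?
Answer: 2954917288636949218/9986582158301540367 ≈ 0.29589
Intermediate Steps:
c(E, a) = a*(718/(-122 + E + 2*a) + E/981) (c(E, a) = (E*(1/981) + 718/((2*a + E) - 122))*a = (E/981 + 718/((E + 2*a) - 122))*a = (E/981 + 718/(-122 + E + 2*a))*a = (718/(-122 + E + 2*a) + E/981)*a = a*(718/(-122 + E + 2*a) + E/981))
(c(1861, 2210) + 1328003)/((-523856 - 467083)/(-2101719 - 1201647) + 4503223) = ((1/981)*2210*(704358 + 1861² - 122*1861 + 2*1861*2210)/(-122 + 1861 + 2*2210) + 1328003)/((-523856 - 467083)/(-2101719 - 1201647) + 4503223) = ((1/981)*2210*(704358 + 3463321 - 227042 + 8225620)/(-122 + 1861 + 4420) + 1328003)/(-990939/(-3303366) + 4503223) = ((1/981)*2210*12166257/6159 + 1328003)/(-990939*(-1/3303366) + 4503223) = ((1/981)*2210*(1/6159)*12166257 + 1328003)/(330313/1101122 + 4503223) = (8962475990/2013993 + 1328003)/(4958598246519/1101122) = (2683551221969/2013993)*(1101122/4958598246519) = 2954917288636949218/9986582158301540367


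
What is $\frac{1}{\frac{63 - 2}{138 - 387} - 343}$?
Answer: $- \frac{249}{85468} \approx -0.0029134$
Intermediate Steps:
$\frac{1}{\frac{63 - 2}{138 - 387} - 343} = \frac{1}{\frac{61}{-249} - 343} = \frac{1}{61 \left(- \frac{1}{249}\right) - 343} = \frac{1}{- \frac{61}{249} - 343} = \frac{1}{- \frac{85468}{249}} = - \frac{249}{85468}$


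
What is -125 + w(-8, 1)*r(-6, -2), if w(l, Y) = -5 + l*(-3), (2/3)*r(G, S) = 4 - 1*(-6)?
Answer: 160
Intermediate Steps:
r(G, S) = 15 (r(G, S) = 3*(4 - 1*(-6))/2 = 3*(4 + 6)/2 = (3/2)*10 = 15)
w(l, Y) = -5 - 3*l
-125 + w(-8, 1)*r(-6, -2) = -125 + (-5 - 3*(-8))*15 = -125 + (-5 + 24)*15 = -125 + 19*15 = -125 + 285 = 160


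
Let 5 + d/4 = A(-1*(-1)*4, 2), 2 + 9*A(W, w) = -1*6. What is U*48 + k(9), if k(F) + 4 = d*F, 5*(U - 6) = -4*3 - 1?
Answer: -264/5 ≈ -52.800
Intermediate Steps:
A(W, w) = -8/9 (A(W, w) = -2/9 + (-1*6)/9 = -2/9 + (1/9)*(-6) = -2/9 - 2/3 = -8/9)
U = 17/5 (U = 6 + (-4*3 - 1)/5 = 6 + (-12 - 1)/5 = 6 + (1/5)*(-13) = 6 - 13/5 = 17/5 ≈ 3.4000)
d = -212/9 (d = -20 + 4*(-8/9) = -20 - 32/9 = -212/9 ≈ -23.556)
k(F) = -4 - 212*F/9
U*48 + k(9) = (17/5)*48 + (-4 - 212/9*9) = 816/5 + (-4 - 212) = 816/5 - 216 = -264/5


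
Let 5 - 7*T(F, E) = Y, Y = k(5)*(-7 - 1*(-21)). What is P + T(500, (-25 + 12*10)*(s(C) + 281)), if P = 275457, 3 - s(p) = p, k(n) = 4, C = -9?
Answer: 1928148/7 ≈ 2.7545e+5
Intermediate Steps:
s(p) = 3 - p
Y = 56 (Y = 4*(-7 - 1*(-21)) = 4*(-7 + 21) = 4*14 = 56)
T(F, E) = -51/7 (T(F, E) = 5/7 - 1/7*56 = 5/7 - 8 = -51/7)
P + T(500, (-25 + 12*10)*(s(C) + 281)) = 275457 - 51/7 = 1928148/7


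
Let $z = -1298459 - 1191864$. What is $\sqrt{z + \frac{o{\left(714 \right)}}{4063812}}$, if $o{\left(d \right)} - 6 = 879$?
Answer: $\frac{3 i \sqrt{126933976699088983}}{677302} \approx 1578.1 i$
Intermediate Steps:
$o{\left(d \right)} = 885$ ($o{\left(d \right)} = 6 + 879 = 885$)
$z = -2490323$
$\sqrt{z + \frac{o{\left(714 \right)}}{4063812}} = \sqrt{-2490323 + \frac{885}{4063812}} = \sqrt{-2490323 + 885 \cdot \frac{1}{4063812}} = \sqrt{-2490323 + \frac{295}{1354604}} = \sqrt{- \frac{3373401496797}{1354604}} = \frac{3 i \sqrt{126933976699088983}}{677302}$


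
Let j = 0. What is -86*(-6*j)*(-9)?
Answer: 0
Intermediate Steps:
-86*(-6*j)*(-9) = -86*(-6*0)*(-9) = -0*(-9) = -86*0 = 0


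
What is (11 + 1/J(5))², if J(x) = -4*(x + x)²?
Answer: 19351201/160000 ≈ 120.94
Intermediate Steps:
J(x) = -16*x² (J(x) = -4*4*x² = -16*x²)
(11 + 1/J(5))² = (11 + 1/(-16*5²))² = (11 + 1/(-16*25))² = (11 + 1/(-400))² = (11 - 1/400)² = (4399/400)² = 19351201/160000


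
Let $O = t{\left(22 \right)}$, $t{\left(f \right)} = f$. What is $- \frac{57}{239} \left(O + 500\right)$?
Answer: $- \frac{29754}{239} \approx -124.49$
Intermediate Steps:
$O = 22$
$- \frac{57}{239} \left(O + 500\right) = - \frac{57}{239} \left(22 + 500\right) = \left(-57\right) \frac{1}{239} \cdot 522 = \left(- \frac{57}{239}\right) 522 = - \frac{29754}{239}$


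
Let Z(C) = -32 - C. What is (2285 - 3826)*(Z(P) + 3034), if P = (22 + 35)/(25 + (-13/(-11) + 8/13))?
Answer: -17714585533/3832 ≈ -4.6228e+6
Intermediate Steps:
P = 8151/3832 (P = 57/(25 + (-13*(-1/11) + 8*(1/13))) = 57/(25 + (13/11 + 8/13)) = 57/(25 + 257/143) = 57/(3832/143) = 57*(143/3832) = 8151/3832 ≈ 2.1271)
(2285 - 3826)*(Z(P) + 3034) = (2285 - 3826)*((-32 - 1*8151/3832) + 3034) = -1541*((-32 - 8151/3832) + 3034) = -1541*(-130775/3832 + 3034) = -1541*11495513/3832 = -17714585533/3832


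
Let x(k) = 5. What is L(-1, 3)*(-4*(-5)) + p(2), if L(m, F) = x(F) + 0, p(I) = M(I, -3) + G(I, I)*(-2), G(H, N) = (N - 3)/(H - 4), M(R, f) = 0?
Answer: 99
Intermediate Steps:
G(H, N) = (-3 + N)/(-4 + H)
p(I) = -2*(-3 + I)/(-4 + I) (p(I) = 0 + ((-3 + I)/(-4 + I))*(-2) = 0 - 2*(-3 + I)/(-4 + I) = -2*(-3 + I)/(-4 + I))
L(m, F) = 5 (L(m, F) = 5 + 0 = 5)
L(-1, 3)*(-4*(-5)) + p(2) = 5*(-4*(-5)) + 2*(3 - 1*2)/(-4 + 2) = 5*20 + 2*(3 - 2)/(-2) = 100 + 2*(-1/2)*1 = 100 - 1 = 99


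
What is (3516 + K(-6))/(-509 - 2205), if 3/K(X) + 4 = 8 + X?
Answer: -7029/5428 ≈ -1.2950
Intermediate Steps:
K(X) = 3/(4 + X) (K(X) = 3/(-4 + (8 + X)) = 3/(4 + X))
(3516 + K(-6))/(-509 - 2205) = (3516 + 3/(4 - 6))/(-509 - 2205) = (3516 + 3/(-2))/(-2714) = (3516 + 3*(-1/2))*(-1/2714) = (3516 - 3/2)*(-1/2714) = (7029/2)*(-1/2714) = -7029/5428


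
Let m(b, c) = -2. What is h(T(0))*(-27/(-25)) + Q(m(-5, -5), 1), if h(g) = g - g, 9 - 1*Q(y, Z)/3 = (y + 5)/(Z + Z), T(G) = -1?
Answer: 45/2 ≈ 22.500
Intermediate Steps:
Q(y, Z) = 27 - 3*(5 + y)/(2*Z) (Q(y, Z) = 27 - 3*(y + 5)/(Z + Z) = 27 - 3*(5 + y)/(2*Z))
h(g) = 0
h(T(0))*(-27/(-25)) + Q(m(-5, -5), 1) = 0*(-27/(-25)) + (3/2)*(-5 - 1*(-2) + 18*1)/1 = 0*(-27*(-1/25)) + (3/2)*1*(-5 + 2 + 18) = 0*(27/25) + (3/2)*1*15 = 0 + 45/2 = 45/2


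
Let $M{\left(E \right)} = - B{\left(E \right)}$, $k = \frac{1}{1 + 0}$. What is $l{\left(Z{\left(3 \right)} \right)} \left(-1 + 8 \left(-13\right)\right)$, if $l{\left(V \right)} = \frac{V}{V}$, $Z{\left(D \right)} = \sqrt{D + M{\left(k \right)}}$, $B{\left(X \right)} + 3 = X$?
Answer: $-105$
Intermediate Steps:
$k = 1$ ($k = 1^{-1} = 1$)
$B{\left(X \right)} = -3 + X$
$M{\left(E \right)} = 3 - E$ ($M{\left(E \right)} = - (-3 + E) = 3 - E$)
$Z{\left(D \right)} = \sqrt{2 + D}$ ($Z{\left(D \right)} = \sqrt{D + \left(3 - 1\right)} = \sqrt{D + 2} = \sqrt{2 + D}$)
$l{\left(V \right)} = 1$
$l{\left(Z{\left(3 \right)} \right)} \left(-1 + 8 \left(-13\right)\right) = 1 \left(-1 + 8 \left(-13\right)\right) = 1 \left(-1 - 104\right) = 1 \left(-105\right) = -105$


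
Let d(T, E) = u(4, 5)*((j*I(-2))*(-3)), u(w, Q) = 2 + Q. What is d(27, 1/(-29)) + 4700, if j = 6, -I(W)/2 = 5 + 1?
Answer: 6212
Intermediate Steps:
I(W) = -12 (I(W) = -2*(5 + 1) = -2*6 = -12)
d(T, E) = 1512 (d(T, E) = (2 + 5)*((6*(-12))*(-3)) = 7*(-72*(-3)) = 7*216 = 1512)
d(27, 1/(-29)) + 4700 = 1512 + 4700 = 6212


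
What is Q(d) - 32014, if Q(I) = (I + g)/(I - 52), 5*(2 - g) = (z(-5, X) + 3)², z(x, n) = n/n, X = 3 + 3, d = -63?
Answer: -18407729/575 ≈ -32013.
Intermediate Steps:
X = 6
z(x, n) = 1
g = -6/5 (g = 2 - (1 + 3)²/5 = 2 - ⅕*4² = 2 - ⅕*16 = 2 - 16/5 = -6/5 ≈ -1.2000)
Q(I) = (-6/5 + I)/(-52 + I) (Q(I) = (I - 6/5)/(I - 52) = (-6/5 + I)/(-52 + I))
Q(d) - 32014 = (-6/5 - 63)/(-52 - 63) - 32014 = -321/5/(-115) - 32014 = -1/115*(-321/5) - 32014 = 321/575 - 32014 = -18407729/575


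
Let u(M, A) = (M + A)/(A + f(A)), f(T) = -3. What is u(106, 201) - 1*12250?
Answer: -2425193/198 ≈ -12248.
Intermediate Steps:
u(M, A) = (A + M)/(-3 + A) (u(M, A) = (M + A)/(A - 3) = (A + M)/(-3 + A))
u(106, 201) - 1*12250 = (201 + 106)/(-3 + 201) - 1*12250 = 307/198 - 12250 = -2425193/198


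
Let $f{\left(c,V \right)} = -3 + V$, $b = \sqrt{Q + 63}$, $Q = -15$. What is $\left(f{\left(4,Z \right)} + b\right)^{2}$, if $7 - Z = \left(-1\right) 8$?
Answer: $192 + 96 \sqrt{3} \approx 358.28$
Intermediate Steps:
$Z = 15$ ($Z = 7 - \left(-1\right) 8 = 7 - -8 = 7 + 8 = 15$)
$b = 4 \sqrt{3}$ ($b = \sqrt{-15 + 63} = \sqrt{48} = 4 \sqrt{3} \approx 6.9282$)
$\left(f{\left(4,Z \right)} + b\right)^{2} = \left(\left(-3 + 15\right) + 4 \sqrt{3}\right)^{2} = \left(12 + 4 \sqrt{3}\right)^{2}$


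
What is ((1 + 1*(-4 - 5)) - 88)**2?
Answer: 9216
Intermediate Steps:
((1 + 1*(-4 - 5)) - 88)**2 = ((1 + 1*(-9)) - 88)**2 = ((1 - 9) - 88)**2 = (-8 - 88)**2 = (-96)**2 = 9216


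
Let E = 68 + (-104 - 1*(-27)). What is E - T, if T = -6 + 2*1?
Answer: -5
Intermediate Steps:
T = -4 (T = -6 + 2 = -4)
E = -9 (E = 68 + (-104 + 27) = 68 - 77 = -9)
E - T = -9 - 1*(-4) = -9 + 4 = -5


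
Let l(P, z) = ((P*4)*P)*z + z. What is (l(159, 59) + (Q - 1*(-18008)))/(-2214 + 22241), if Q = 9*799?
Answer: 5991574/20027 ≈ 299.17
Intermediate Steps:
l(P, z) = z + 4*z*P² (l(P, z) = ((4*P)*P)*z + z = (4*P²)*z + z = 4*z*P² + z = z + 4*z*P²)
Q = 7191
(l(159, 59) + (Q - 1*(-18008)))/(-2214 + 22241) = (59*(1 + 4*159²) + (7191 - 1*(-18008)))/(-2214 + 22241) = (59*(1 + 4*25281) + (7191 + 18008))/20027 = (59*(1 + 101124) + 25199)*(1/20027) = (59*101125 + 25199)*(1/20027) = (5966375 + 25199)*(1/20027) = 5991574*(1/20027) = 5991574/20027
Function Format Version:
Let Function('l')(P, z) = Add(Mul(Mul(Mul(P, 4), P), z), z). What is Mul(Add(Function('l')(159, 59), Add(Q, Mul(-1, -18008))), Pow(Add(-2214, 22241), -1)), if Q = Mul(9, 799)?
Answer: Rational(5991574, 20027) ≈ 299.17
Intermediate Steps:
Function('l')(P, z) = Add(z, Mul(4, z, Pow(P, 2))) (Function('l')(P, z) = Add(Mul(Mul(Mul(4, P), P), z), z) = Add(Mul(Mul(4, Pow(P, 2)), z), z) = Add(Mul(4, z, Pow(P, 2)), z) = Add(z, Mul(4, z, Pow(P, 2))))
Q = 7191
Mul(Add(Function('l')(159, 59), Add(Q, Mul(-1, -18008))), Pow(Add(-2214, 22241), -1)) = Mul(Add(Mul(59, Add(1, Mul(4, Pow(159, 2)))), Add(7191, Mul(-1, -18008))), Pow(Add(-2214, 22241), -1)) = Mul(Add(Mul(59, Add(1, Mul(4, 25281))), Add(7191, 18008)), Pow(20027, -1)) = Mul(Add(Mul(59, Add(1, 101124)), 25199), Rational(1, 20027)) = Mul(Add(Mul(59, 101125), 25199), Rational(1, 20027)) = Mul(Add(5966375, 25199), Rational(1, 20027)) = Mul(5991574, Rational(1, 20027)) = Rational(5991574, 20027)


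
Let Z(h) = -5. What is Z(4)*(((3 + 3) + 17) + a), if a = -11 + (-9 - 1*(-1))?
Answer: -20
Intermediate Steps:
a = -19 (a = -11 + (-9 + 1) = -11 - 8 = -19)
Z(4)*(((3 + 3) + 17) + a) = -5*(((3 + 3) + 17) - 19) = -5*((6 + 17) - 19) = -5*(23 - 19) = -5*4 = -20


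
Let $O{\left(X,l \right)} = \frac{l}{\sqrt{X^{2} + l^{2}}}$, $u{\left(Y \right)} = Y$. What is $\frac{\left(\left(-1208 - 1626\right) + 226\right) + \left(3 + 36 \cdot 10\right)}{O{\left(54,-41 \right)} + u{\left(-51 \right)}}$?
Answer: $\frac{526333515}{11955116} - \frac{92045 \sqrt{4597}}{11955116} \approx 43.504$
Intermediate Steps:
$O{\left(X,l \right)} = \frac{l}{\sqrt{X^{2} + l^{2}}}$
$\frac{\left(\left(-1208 - 1626\right) + 226\right) + \left(3 + 36 \cdot 10\right)}{O{\left(54,-41 \right)} + u{\left(-51 \right)}} = \frac{\left(\left(-1208 - 1626\right) + 226\right) + \left(3 + 36 \cdot 10\right)}{- \frac{41}{\sqrt{54^{2} + \left(-41\right)^{2}}} - 51} = \frac{\left(-2834 + 226\right) + \left(3 + 360\right)}{- \frac{41}{\sqrt{2916 + 1681}} - 51} = \frac{-2608 + 363}{- \frac{41}{\sqrt{4597}} - 51} = - \frac{2245}{- 41 \frac{\sqrt{4597}}{4597} - 51} = - \frac{2245}{- \frac{41 \sqrt{4597}}{4597} - 51} = - \frac{2245}{-51 - \frac{41 \sqrt{4597}}{4597}}$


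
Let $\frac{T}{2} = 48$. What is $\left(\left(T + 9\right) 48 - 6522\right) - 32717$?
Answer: $-34199$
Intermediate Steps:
$T = 96$ ($T = 2 \cdot 48 = 96$)
$\left(\left(T + 9\right) 48 - 6522\right) - 32717 = \left(\left(96 + 9\right) 48 - 6522\right) - 32717 = \left(105 \cdot 48 - 6522\right) - 32717 = \left(5040 - 6522\right) - 32717 = -1482 - 32717 = -34199$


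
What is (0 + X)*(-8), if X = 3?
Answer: -24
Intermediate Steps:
(0 + X)*(-8) = (0 + 3)*(-8) = 3*(-8) = -24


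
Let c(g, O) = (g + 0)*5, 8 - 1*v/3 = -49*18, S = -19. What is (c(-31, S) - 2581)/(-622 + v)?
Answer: -171/128 ≈ -1.3359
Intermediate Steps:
v = 2670 (v = 24 - (-147)*18 = 24 - 3*(-882) = 24 + 2646 = 2670)
c(g, O) = 5*g (c(g, O) = g*5 = 5*g)
(c(-31, S) - 2581)/(-622 + v) = (5*(-31) - 2581)/(-622 + 2670) = (-155 - 2581)/2048 = -2736*1/2048 = -171/128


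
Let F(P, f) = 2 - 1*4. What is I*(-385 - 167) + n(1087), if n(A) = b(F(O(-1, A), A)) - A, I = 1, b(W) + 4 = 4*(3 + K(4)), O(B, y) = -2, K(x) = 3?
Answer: -1619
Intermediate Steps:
F(P, f) = -2 (F(P, f) = 2 - 4 = -2)
b(W) = 20 (b(W) = -4 + 4*(3 + 3) = -4 + 4*6 = -4 + 24 = 20)
n(A) = 20 - A
I*(-385 - 167) + n(1087) = 1*(-385 - 167) + (20 - 1*1087) = 1*(-552) + (20 - 1087) = -552 - 1067 = -1619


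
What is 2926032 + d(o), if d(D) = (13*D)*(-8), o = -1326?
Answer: 3063936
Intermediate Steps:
d(D) = -104*D
2926032 + d(o) = 2926032 - 104*(-1326) = 2926032 + 137904 = 3063936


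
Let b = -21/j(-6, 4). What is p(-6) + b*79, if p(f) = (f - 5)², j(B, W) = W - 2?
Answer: -1417/2 ≈ -708.50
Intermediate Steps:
j(B, W) = -2 + W
p(f) = (-5 + f)²
b = -21/2 (b = -21/(-2 + 4) = -21/2 ≈ -10.500)
p(-6) + b*79 = (-5 - 6)² - 21/2*79 = (-11)² - 1659/2 = 121 - 1659/2 = -1417/2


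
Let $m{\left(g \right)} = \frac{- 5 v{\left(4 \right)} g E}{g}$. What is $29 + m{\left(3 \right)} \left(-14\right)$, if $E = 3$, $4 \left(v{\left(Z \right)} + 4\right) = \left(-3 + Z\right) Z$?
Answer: $-601$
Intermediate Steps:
$v{\left(Z \right)} = -4 + \frac{Z \left(-3 + Z\right)}{4}$ ($v{\left(Z \right)} = -4 + \frac{\left(-3 + Z\right) Z}{4} = -4 + \frac{Z \left(-3 + Z\right)}{4}$)
$m{\left(g \right)} = 45$ ($m{\left(g \right)} = \frac{- 5 \left(-4 - 3 + \frac{4^{2}}{4}\right) g 3}{g} = \frac{- 5 \left(-4 - 3 + \frac{1}{4} \cdot 16\right) g 3}{g} = \frac{- 5 \left(-4 - 3 + 4\right) g 3}{g} = \frac{- 5 \left(- 3 g\right) 3}{g} = \frac{15 g 3}{g} = \frac{45 g}{g} = 45$)
$29 + m{\left(3 \right)} \left(-14\right) = 29 + 45 \left(-14\right) = 29 - 630 = -601$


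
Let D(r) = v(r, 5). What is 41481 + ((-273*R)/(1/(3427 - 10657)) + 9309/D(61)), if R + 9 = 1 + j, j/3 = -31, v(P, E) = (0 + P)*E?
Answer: -60789939936/305 ≈ -1.9931e+8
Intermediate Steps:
v(P, E) = E*P (v(P, E) = P*E = E*P)
j = -93 (j = 3*(-31) = -93)
D(r) = 5*r
R = -101 (R = -9 + (1 - 93) = -9 - 92 = -101)
41481 + ((-273*R)/(1/(3427 - 10657)) + 9309/D(61)) = 41481 + ((-273*(-101))/(1/(3427 - 10657)) + 9309/((5*61))) = 41481 + (27573/(1/(-7230)) + 9309/305) = 41481 + (27573/(-1/7230) + 9309*(1/305)) = 41481 + (27573*(-7230) + 9309/305) = 41481 + (-199352790 + 9309/305) = 41481 - 60802591641/305 = -60789939936/305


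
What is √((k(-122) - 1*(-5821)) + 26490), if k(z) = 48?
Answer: √32359 ≈ 179.89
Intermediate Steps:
√((k(-122) - 1*(-5821)) + 26490) = √((48 - 1*(-5821)) + 26490) = √((48 + 5821) + 26490) = √(5869 + 26490) = √32359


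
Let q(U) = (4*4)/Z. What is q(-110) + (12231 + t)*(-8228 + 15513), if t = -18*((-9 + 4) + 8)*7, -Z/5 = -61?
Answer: 26336477041/305 ≈ 8.6349e+7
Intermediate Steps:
Z = 305 (Z = -5*(-61) = 305)
t = -378 (t = -18*(-5 + 8)*7 = -18*3*7 = -54*7 = -378)
q(U) = 16/305 (q(U) = (4*4)/305 = 16*(1/305) = 16/305)
q(-110) + (12231 + t)*(-8228 + 15513) = 16/305 + (12231 - 378)*(-8228 + 15513) = 16/305 + 11853*7285 = 16/305 + 86349105 = 26336477041/305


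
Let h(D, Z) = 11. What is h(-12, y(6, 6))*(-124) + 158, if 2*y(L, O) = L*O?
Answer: -1206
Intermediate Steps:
y(L, O) = L*O/2 (y(L, O) = (L*O)/2 = L*O/2)
h(-12, y(6, 6))*(-124) + 158 = 11*(-124) + 158 = -1364 + 158 = -1206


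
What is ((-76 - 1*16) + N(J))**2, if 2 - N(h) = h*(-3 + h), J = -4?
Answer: 13924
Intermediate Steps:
N(h) = 2 - h*(-3 + h)
((-76 - 1*16) + N(J))**2 = ((-76 - 1*16) + (2 - 1*(-4)**2 + 3*(-4)))**2 = ((-76 - 16) + (2 - 1*16 - 12))**2 = (-92 + (2 - 16 - 12))**2 = (-92 - 26)**2 = (-118)**2 = 13924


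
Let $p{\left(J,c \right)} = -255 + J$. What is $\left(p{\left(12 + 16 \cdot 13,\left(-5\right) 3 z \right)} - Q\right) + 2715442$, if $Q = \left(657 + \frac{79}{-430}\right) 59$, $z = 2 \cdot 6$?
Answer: $\frac{1150961581}{430} \approx 2.6767 \cdot 10^{6}$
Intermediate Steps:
$z = 12$
$Q = \frac{16663429}{430}$ ($Q = \left(657 + 79 \left(- \frac{1}{430}\right)\right) 59 = \left(657 - \frac{79}{430}\right) 59 = \frac{282431}{430} \cdot 59 = \frac{16663429}{430} \approx 38752.0$)
$\left(p{\left(12 + 16 \cdot 13,\left(-5\right) 3 z \right)} - Q\right) + 2715442 = \left(\left(-255 + \left(12 + 16 \cdot 13\right)\right) - \frac{16663429}{430}\right) + 2715442 = \left(\left(-255 + \left(12 + 208\right)\right) - \frac{16663429}{430}\right) + 2715442 = \left(\left(-255 + 220\right) - \frac{16663429}{430}\right) + 2715442 = \left(-35 - \frac{16663429}{430}\right) + 2715442 = - \frac{16678479}{430} + 2715442 = \frac{1150961581}{430}$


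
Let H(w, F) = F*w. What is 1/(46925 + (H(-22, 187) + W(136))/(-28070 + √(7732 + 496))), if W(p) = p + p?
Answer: 9243274419635/433741917301014991 - 21131*√17/433741917301014991 ≈ 2.1311e-5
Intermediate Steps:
W(p) = 2*p
1/(46925 + (H(-22, 187) + W(136))/(-28070 + √(7732 + 496))) = 1/(46925 + (187*(-22) + 2*136)/(-28070 + √(7732 + 496))) = 1/(46925 + (-4114 + 272)/(-28070 + √8228)) = 1/(46925 - 3842/(-28070 + 22*√17))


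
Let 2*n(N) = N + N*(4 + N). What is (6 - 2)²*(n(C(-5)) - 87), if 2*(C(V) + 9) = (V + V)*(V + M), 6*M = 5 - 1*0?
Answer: 1814/9 ≈ 201.56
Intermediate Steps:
M = ⅚ (M = (5 - 1*0)/6 = (5 + 0)/6 = (⅙)*5 = ⅚ ≈ 0.83333)
C(V) = -9 + V*(⅚ + V) (C(V) = -9 + ((V + V)*(V + ⅚))/2 = -9 + ((2*V)*(⅚ + V))/2 = -9 + (2*V*(⅚ + V))/2 = -9 + V*(⅚ + V))
n(N) = N/2 + N*(4 + N)/2 (n(N) = (N + N*(4 + N))/2 = N/2 + N*(4 + N)/2)
(6 - 2)²*(n(C(-5)) - 87) = (6 - 2)²*((-9 + (-5)² + (⅚)*(-5))*(5 + (-9 + (-5)² + (⅚)*(-5)))/2 - 87) = 4²*((-9 + 25 - 25/6)*(5 + (-9 + 25 - 25/6))/2 - 87) = 16*((½)*(71/6)*(5 + 71/6) - 87) = 16*((½)*(71/6)*(101/6) - 87) = 16*(7171/72 - 87) = 16*(907/72) = 1814/9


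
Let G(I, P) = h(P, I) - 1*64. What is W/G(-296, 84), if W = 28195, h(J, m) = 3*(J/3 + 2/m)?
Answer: 4172860/2957 ≈ 1411.2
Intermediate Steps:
h(J, m) = J + 6/m (h(J, m) = 3*(J*(⅓) + 2/m) = 3*(J/3 + 2/m) = 3*(2/m + J/3) = J + 6/m)
G(I, P) = -64 + P + 6/I (G(I, P) = (P + 6/I) - 1*64 = (P + 6/I) - 64 = -64 + P + 6/I)
W/G(-296, 84) = 28195/(-64 + 84 + 6/(-296)) = 28195/(-64 + 84 + 6*(-1/296)) = 28195/(-64 + 84 - 3/148) = 28195/(2957/148) = 28195*(148/2957) = 4172860/2957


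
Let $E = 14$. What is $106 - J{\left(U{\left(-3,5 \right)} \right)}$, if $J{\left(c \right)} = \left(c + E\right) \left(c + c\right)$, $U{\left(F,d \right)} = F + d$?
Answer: $42$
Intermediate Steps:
$J{\left(c \right)} = 2 c \left(14 + c\right)$ ($J{\left(c \right)} = \left(c + 14\right) \left(c + c\right) = \left(14 + c\right) 2 c = 2 c \left(14 + c\right)$)
$106 - J{\left(U{\left(-3,5 \right)} \right)} = 106 - 2 \left(-3 + 5\right) \left(14 + \left(-3 + 5\right)\right) = 106 - 2 \cdot 2 \left(14 + 2\right) = 106 - 2 \cdot 2 \cdot 16 = 106 - 64 = 42$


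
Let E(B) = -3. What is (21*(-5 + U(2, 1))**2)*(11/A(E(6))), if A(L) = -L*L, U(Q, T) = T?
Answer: -1232/3 ≈ -410.67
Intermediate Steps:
A(L) = -L**2
(21*(-5 + U(2, 1))**2)*(11/A(E(6))) = (21*(-5 + 1)**2)*(11/((-1*(-3)**2))) = (21*(-4)**2)*(11/((-1*9))) = (21*16)*(11/(-9)) = 336*(11*(-1/9)) = 336*(-11/9) = -1232/3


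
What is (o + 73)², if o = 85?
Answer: 24964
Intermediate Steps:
(o + 73)² = (85 + 73)² = 158² = 24964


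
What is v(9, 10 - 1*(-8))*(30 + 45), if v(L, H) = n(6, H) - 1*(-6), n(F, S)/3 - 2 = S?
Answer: 4950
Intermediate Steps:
n(F, S) = 6 + 3*S
v(L, H) = 12 + 3*H (v(L, H) = (6 + 3*H) - 1*(-6) = (6 + 3*H) + 6 = 12 + 3*H)
v(9, 10 - 1*(-8))*(30 + 45) = (12 + 3*(10 - 1*(-8)))*(30 + 45) = (12 + 3*(10 + 8))*75 = (12 + 3*18)*75 = (12 + 54)*75 = 66*75 = 4950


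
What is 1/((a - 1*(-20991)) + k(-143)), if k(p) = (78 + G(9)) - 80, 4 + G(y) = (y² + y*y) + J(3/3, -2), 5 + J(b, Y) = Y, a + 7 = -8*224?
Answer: 1/19341 ≈ 5.1704e-5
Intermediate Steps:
a = -1799 (a = -7 - 8*224 = -7 - 1792 = -1799)
J(b, Y) = -5 + Y
G(y) = -11 + 2*y² (G(y) = -4 + ((y² + y*y) + (-5 - 2)) = -4 + ((y² + y²) - 7) = -4 + (2*y² - 7) = -4 + (-7 + 2*y²) = -11 + 2*y²)
k(p) = 149 (k(p) = (78 + (-11 + 2*9²)) - 80 = (78 + (-11 + 2*81)) - 80 = (78 + (-11 + 162)) - 80 = (78 + 151) - 80 = 229 - 80 = 149)
1/((a - 1*(-20991)) + k(-143)) = 1/((-1799 - 1*(-20991)) + 149) = 1/((-1799 + 20991) + 149) = 1/(19192 + 149) = 1/19341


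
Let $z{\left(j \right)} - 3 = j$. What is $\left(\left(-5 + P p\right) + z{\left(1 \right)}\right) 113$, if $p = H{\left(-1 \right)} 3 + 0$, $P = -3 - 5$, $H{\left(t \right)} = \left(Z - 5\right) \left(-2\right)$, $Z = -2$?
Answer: $-38081$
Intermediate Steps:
$H{\left(t \right)} = 14$ ($H{\left(t \right)} = \left(-2 - 5\right) \left(-2\right) = \left(-7\right) \left(-2\right) = 14$)
$P = -8$ ($P = -3 - 5 = -8$)
$p = 42$ ($p = 14 \cdot 3 + 0 = 42 + 0 = 42$)
$z{\left(j \right)} = 3 + j$
$\left(\left(-5 + P p\right) + z{\left(1 \right)}\right) 113 = \left(\left(-5 - 336\right) + \left(3 + 1\right)\right) 113 = \left(\left(-5 - 336\right) + 4\right) 113 = \left(-341 + 4\right) 113 = \left(-337\right) 113 = -38081$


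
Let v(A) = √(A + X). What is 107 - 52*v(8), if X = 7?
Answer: 107 - 52*√15 ≈ -94.395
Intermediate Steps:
v(A) = √(7 + A) (v(A) = √(A + 7) = √(7 + A))
107 - 52*v(8) = 107 - 52*√(7 + 8) = 107 - 52*√15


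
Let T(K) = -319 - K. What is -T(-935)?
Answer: -616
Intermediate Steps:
-T(-935) = -(-319 - 1*(-935)) = -(-319 + 935) = -1*616 = -616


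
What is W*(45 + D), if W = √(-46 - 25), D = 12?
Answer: 57*I*√71 ≈ 480.29*I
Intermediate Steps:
W = I*√71 (W = √(-71) = I*√71 ≈ 8.4261*I)
W*(45 + D) = (I*√71)*(45 + 12) = (I*√71)*57 = 57*I*√71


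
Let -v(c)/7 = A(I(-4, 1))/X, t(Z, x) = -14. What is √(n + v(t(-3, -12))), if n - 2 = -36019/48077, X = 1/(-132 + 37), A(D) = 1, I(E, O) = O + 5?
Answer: 2*√384992683295/48077 ≈ 25.812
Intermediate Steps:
I(E, O) = 5 + O
X = -1/95 (X = 1/(-95) = -1/95 ≈ -0.010526)
v(c) = 665 (v(c) = -7/(-1/95) = -7*(-95) = 665)
n = 60135/48077 (n = 2 - 36019/48077 = 60135/48077 ≈ 1.2508)
√(n + v(t(-3, -12))) = √(60135/48077 + 665) = √(32031340/48077) = 2*√384992683295/48077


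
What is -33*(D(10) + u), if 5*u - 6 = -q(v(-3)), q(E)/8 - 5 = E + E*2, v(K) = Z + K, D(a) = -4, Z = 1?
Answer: 198/5 ≈ 39.600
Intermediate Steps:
v(K) = 1 + K
q(E) = 40 + 24*E (q(E) = 40 + 8*(E + E*2) = 40 + 8*(E + 2*E) = 40 + 8*(3*E) = 40 + 24*E)
u = 14/5 (u = 6/5 + (-(40 + 24*(1 - 3)))/5 = 6/5 + (-(40 + 24*(-2)))/5 = 6/5 + (-(40 - 48))/5 = 6/5 + (-1*(-8))/5 = 6/5 + (⅕)*8 = 6/5 + 8/5 = 14/5 ≈ 2.8000)
-33*(D(10) + u) = -33*(-4 + 14/5) = -33*(-6/5) = 198/5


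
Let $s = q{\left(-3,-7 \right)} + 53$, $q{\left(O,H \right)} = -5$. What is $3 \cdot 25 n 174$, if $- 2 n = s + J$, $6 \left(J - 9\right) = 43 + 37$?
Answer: $-458925$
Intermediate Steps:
$J = \frac{67}{3}$ ($J = 9 + \frac{43 + 37}{6} = 9 + \frac{1}{6} \cdot 80 = 9 + \frac{40}{3} = \frac{67}{3} \approx 22.333$)
$s = 48$ ($s = -5 + 53 = 48$)
$n = - \frac{211}{6}$ ($n = - \frac{48 + \frac{67}{3}}{2} = \left(- \frac{1}{2}\right) \frac{211}{3} = - \frac{211}{6} \approx -35.167$)
$3 \cdot 25 n 174 = 3 \cdot 25 \left(- \frac{211}{6}\right) 174 = 75 \left(- \frac{211}{6}\right) 174 = \left(- \frac{5275}{2}\right) 174 = -458925$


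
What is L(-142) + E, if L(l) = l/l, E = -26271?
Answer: -26270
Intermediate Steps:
L(l) = 1
L(-142) + E = 1 - 26271 = -26270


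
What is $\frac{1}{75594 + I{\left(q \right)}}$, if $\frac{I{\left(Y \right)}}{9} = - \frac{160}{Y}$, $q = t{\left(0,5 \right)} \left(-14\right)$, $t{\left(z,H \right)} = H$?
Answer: $\frac{7}{529302} \approx 1.3225 \cdot 10^{-5}$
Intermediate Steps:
$q = -70$ ($q = 5 \left(-14\right) = -70$)
$I{\left(Y \right)} = - \frac{1440}{Y}$ ($I{\left(Y \right)} = 9 \left(- \frac{160}{Y}\right) = - \frac{1440}{Y}$)
$\frac{1}{75594 + I{\left(q \right)}} = \frac{1}{75594 - \frac{1440}{-70}} = \frac{1}{75594 - - \frac{144}{7}} = \frac{1}{75594 + \frac{144}{7}} = \frac{1}{\frac{529302}{7}} = \frac{7}{529302}$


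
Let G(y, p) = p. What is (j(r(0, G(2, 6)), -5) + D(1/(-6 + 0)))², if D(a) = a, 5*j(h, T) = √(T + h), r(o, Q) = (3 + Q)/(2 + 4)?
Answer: (-5 + 3*I*√14)²/900 ≈ -0.11222 - 0.12472*I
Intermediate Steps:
r(o, Q) = ½ + Q/6 (r(o, Q) = (3 + Q)/6 = (3 + Q)*(⅙) = ½ + Q/6)
j(h, T) = √(T + h)/5
(j(r(0, G(2, 6)), -5) + D(1/(-6 + 0)))² = (√(-5 + (½ + (⅙)*6))/5 + 1/(-6 + 0))² = (√(-5 + (½ + 1))/5 + 1/(-6))² = (√(-5 + 3/2)/5 - ⅙)² = (√(-7/2)/5 - ⅙)² = ((I*√14/2)/5 - ⅙)² = (I*√14/10 - ⅙)² = (-⅙ + I*√14/10)²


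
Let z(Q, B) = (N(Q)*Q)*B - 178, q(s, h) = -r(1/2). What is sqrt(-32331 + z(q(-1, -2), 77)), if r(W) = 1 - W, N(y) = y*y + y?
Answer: I*sqrt(519990)/4 ≈ 180.28*I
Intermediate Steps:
N(y) = y + y**2 (N(y) = y**2 + y = y + y**2)
q(s, h) = -1/2 (q(s, h) = -(1 - 1/2) = -1*1/2 = -1/2)
z(Q, B) = -178 + B*Q**2*(1 + Q) (z(Q, B) = ((Q*(1 + Q))*Q)*B - 178 = (Q**2*(1 + Q))*B - 178 = B*Q**2*(1 + Q) - 178 = -178 + B*Q**2*(1 + Q))
sqrt(-32331 + z(q(-1, -2), 77)) = sqrt(-32331 + (-178 + 77*(-1/2)**2*(1 - 1/2))) = sqrt(-32331 + (-178 + 77*(1/4)*(1/2))) = sqrt(-32331 + (-178 + 77/8)) = sqrt(-32331 - 1347/8) = sqrt(-259995/8) = I*sqrt(519990)/4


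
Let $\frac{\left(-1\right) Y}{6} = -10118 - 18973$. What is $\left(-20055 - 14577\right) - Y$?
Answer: $-209178$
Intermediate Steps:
$Y = 174546$ ($Y = - 6 \left(-10118 - 18973\right) = \left(-6\right) \left(-29091\right) = 174546$)
$\left(-20055 - 14577\right) - Y = \left(-20055 - 14577\right) - 174546 = -34632 - 174546 = -209178$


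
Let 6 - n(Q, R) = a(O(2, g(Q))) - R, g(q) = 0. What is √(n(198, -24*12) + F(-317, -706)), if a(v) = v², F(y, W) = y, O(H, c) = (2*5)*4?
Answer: I*√2199 ≈ 46.893*I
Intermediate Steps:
O(H, c) = 40 (O(H, c) = 10*4 = 40)
n(Q, R) = -1594 + R (n(Q, R) = 6 - (40² - R) = 6 - (1600 - R) = 6 + (-1600 + R) = -1594 + R)
√(n(198, -24*12) + F(-317, -706)) = √((-1594 - 24*12) - 317) = √((-1594 - 288) - 317) = √(-1882 - 317) = √(-2199) = I*√2199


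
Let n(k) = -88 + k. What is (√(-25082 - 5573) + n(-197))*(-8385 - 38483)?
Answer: 13357380 - 46868*I*√30655 ≈ 1.3357e+7 - 8.2059e+6*I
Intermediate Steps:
(√(-25082 - 5573) + n(-197))*(-8385 - 38483) = (√(-25082 - 5573) + (-88 - 197))*(-8385 - 38483) = (√(-30655) - 285)*(-46868) = (I*√30655 - 285)*(-46868) = (-285 + I*√30655)*(-46868) = 13357380 - 46868*I*√30655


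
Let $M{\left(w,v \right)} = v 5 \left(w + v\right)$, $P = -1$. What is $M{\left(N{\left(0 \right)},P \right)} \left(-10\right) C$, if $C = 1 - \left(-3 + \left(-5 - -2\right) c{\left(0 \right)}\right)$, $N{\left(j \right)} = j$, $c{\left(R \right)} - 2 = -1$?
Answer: $-350$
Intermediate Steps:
$c{\left(R \right)} = 1$ ($c{\left(R \right)} = 2 - 1 = 1$)
$M{\left(w,v \right)} = 5 v \left(v + w\right)$
$C = 7$ ($C = 1 - \left(-3 + \left(-5 - -2\right) 1\right) = 1 - \left(-3 + \left(-5 + 2\right) 1\right) = 1 - \left(-3 - 3\right) = 1 - -6 = 1 + 6 = 7$)
$M{\left(N{\left(0 \right)},P \right)} \left(-10\right) C = 5 \left(-1\right) \left(-1 + 0\right) \left(-10\right) 7 = 5 \left(-1\right) \left(-1\right) \left(-10\right) 7 = 5 \left(-10\right) 7 = \left(-50\right) 7 = -350$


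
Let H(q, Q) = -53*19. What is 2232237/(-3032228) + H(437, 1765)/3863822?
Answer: -4314009941705/5857994627708 ≈ -0.73643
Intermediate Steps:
H(q, Q) = -1007
2232237/(-3032228) + H(437, 1765)/3863822 = 2232237/(-3032228) - 1007/3863822 = 2232237*(-1/3032228) - 1007*1/3863822 = -2232237/3032228 - 1007/3863822 = -4314009941705/5857994627708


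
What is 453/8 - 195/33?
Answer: 4463/88 ≈ 50.716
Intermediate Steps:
453/8 - 195/33 = 453*(⅛) - 195*1/33 = 453/8 - 65/11 = 4463/88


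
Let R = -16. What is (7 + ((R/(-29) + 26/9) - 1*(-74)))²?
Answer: 485717521/68121 ≈ 7130.2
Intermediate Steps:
(7 + ((R/(-29) + 26/9) - 1*(-74)))² = (7 + ((-16/(-29) + 26/9) - 1*(-74)))² = (7 + ((-16*(-1/29) + 26*(⅑)) + 74))² = (7 + ((16/29 + 26/9) + 74))² = (7 + (898/261 + 74))² = (7 + 20212/261)² = (22039/261)² = 485717521/68121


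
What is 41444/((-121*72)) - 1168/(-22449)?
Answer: -76683395/16297974 ≈ -4.7051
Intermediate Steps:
41444/((-121*72)) - 1168/(-22449) = 41444/(-8712) - 1168*(-1/22449) = 41444*(-1/8712) + 1168/22449 = -10361/2178 + 1168/22449 = -76683395/16297974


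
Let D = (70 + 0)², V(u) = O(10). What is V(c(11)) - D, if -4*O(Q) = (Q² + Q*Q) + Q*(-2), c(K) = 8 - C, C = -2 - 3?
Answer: -4945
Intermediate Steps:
C = -5
c(K) = 13 (c(K) = 8 - 1*(-5) = 8 + 5 = 13)
O(Q) = Q/2 - Q²/2 (O(Q) = -((Q² + Q*Q) + Q*(-2))/4 = -((Q² + Q²) - 2*Q)/4 = -(2*Q² - 2*Q)/4 = -(-2*Q + 2*Q²)/4 = Q/2 - Q²/2)
V(u) = -45 (V(u) = (½)*10*(1 - 1*10) = (½)*10*(1 - 10) = (½)*10*(-9) = -45)
D = 4900 (D = 70² = 4900)
V(c(11)) - D = -45 - 1*4900 = -45 - 4900 = -4945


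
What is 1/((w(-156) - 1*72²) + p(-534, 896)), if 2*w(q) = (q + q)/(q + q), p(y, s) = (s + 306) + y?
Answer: -2/9031 ≈ -0.00022146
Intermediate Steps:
p(y, s) = 306 + s + y (p(y, s) = (306 + s) + y = 306 + s + y)
w(q) = ½ (w(q) = ((q + q)/(q + q))/2 = ((2*q)/((2*q)))/2 = ((2*q)*(1/(2*q)))/2 = (½)*1 = ½)
1/((w(-156) - 1*72²) + p(-534, 896)) = 1/((½ - 1*72²) + (306 + 896 - 534)) = 1/((½ - 1*5184) + 668) = 1/((½ - 5184) + 668) = 1/(-10367/2 + 668) = 1/(-9031/2) = -2/9031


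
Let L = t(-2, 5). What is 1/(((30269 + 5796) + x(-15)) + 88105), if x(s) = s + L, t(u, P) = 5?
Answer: 1/124160 ≈ 8.0541e-6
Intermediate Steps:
L = 5
x(s) = 5 + s (x(s) = s + 5 = 5 + s)
1/(((30269 + 5796) + x(-15)) + 88105) = 1/(((30269 + 5796) + (5 - 15)) + 88105) = 1/((36065 - 10) + 88105) = 1/(36055 + 88105) = 1/124160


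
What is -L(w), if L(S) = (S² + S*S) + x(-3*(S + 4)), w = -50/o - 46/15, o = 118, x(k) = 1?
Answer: -19867067/783225 ≈ -25.366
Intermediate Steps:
w = -3089/885 (w = -50/118 - 46/15 = -50*1/118 - 46*1/15 = -25/59 - 46/15 = -3089/885 ≈ -3.4904)
L(S) = 1 + 2*S² (L(S) = (S² + S*S) + 1 = (S² + S²) + 1 = 2*S² + 1 = 1 + 2*S²)
-L(w) = -(1 + 2*(-3089/885)²) = -(1 + 2*(9541921/783225)) = -(1 + 19083842/783225) = -1*19867067/783225 = -19867067/783225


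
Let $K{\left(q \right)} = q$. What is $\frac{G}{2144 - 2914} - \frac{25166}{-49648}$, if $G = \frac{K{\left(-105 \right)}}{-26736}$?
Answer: $\frac{308381061}{608386592} \approx 0.50688$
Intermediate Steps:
$G = \frac{35}{8912}$ ($G = - \frac{105}{-26736} = \left(-105\right) \left(- \frac{1}{26736}\right) = \frac{35}{8912} \approx 0.0039273$)
$\frac{G}{2144 - 2914} - \frac{25166}{-49648} = \frac{35}{8912 \left(2144 - 2914\right)} - \frac{25166}{-49648} = \frac{35}{8912 \left(-770\right)} - - \frac{12583}{24824} = \frac{35}{8912} \left(- \frac{1}{770}\right) + \frac{12583}{24824} = - \frac{1}{196064} + \frac{12583}{24824} = \frac{308381061}{608386592}$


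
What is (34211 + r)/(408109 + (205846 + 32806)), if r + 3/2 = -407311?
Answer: -746203/1293522 ≈ -0.57688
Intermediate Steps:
r = -814625/2 (r = -3/2 - 407311 = -814625/2 ≈ -4.0731e+5)
(34211 + r)/(408109 + (205846 + 32806)) = (34211 - 814625/2)/(408109 + (205846 + 32806)) = -746203/(2*(408109 + 238652)) = -746203/2/646761 = -746203/2*1/646761 = -746203/1293522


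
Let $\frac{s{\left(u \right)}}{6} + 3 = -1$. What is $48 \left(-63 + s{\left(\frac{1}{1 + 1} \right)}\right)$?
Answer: $-4176$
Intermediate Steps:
$s{\left(u \right)} = -24$ ($s{\left(u \right)} = -18 + 6 \left(-1\right) = -18 - 6 = -24$)
$48 \left(-63 + s{\left(\frac{1}{1 + 1} \right)}\right) = 48 \left(-63 - 24\right) = 48 \left(-87\right) = -4176$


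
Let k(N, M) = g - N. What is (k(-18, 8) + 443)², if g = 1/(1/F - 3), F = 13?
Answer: 306425025/1444 ≈ 2.1221e+5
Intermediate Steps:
g = -13/38 (g = 1/(1/13 - 3) = 1/(-38/13) = -13/38 ≈ -0.34211)
k(N, M) = -13/38 - N
(k(-18, 8) + 443)² = ((-13/38 - 1*(-18)) + 443)² = ((-13/38 + 18) + 443)² = (671/38 + 443)² = (17505/38)² = 306425025/1444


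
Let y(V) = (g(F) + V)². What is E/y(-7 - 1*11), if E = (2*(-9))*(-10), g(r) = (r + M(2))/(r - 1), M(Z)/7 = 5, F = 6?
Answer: 4500/2401 ≈ 1.8742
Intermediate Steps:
M(Z) = 35 (M(Z) = 7*5 = 35)
g(r) = (35 + r)/(-1 + r) (g(r) = (r + 35)/(r - 1) = (35 + r)/(-1 + r))
E = 180 (E = -18*(-10) = 180)
y(V) = (41/5 + V)² (y(V) = ((35 + 6)/(-1 + 6) + V)² = (41/5 + V)²)
E/y(-7 - 1*11) = 180/(((41 + 5*(-7 - 1*11))²/25)) = 180/(((41 + 5*(-7 - 11))²/25)) = 180/(((41 + 5*(-18))²/25)) = 180/(((41 - 90)²/25)) = 180/(((1/25)*(-49)²)) = 180/(((1/25)*2401)) = 180/(2401/25) = 180*(25/2401) = 4500/2401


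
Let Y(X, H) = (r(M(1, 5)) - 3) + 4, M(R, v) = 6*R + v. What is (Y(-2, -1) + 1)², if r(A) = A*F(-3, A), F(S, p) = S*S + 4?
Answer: 21025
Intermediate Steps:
F(S, p) = 4 + S² (F(S, p) = S² + 4 = 4 + S²)
M(R, v) = v + 6*R
r(A) = 13*A (r(A) = A*(4 + (-3)²) = A*(4 + 9) = A*13 = 13*A)
Y(X, H) = 144 (Y(X, H) = (13*(5 + 6*1) - 3) + 4 = (13*(5 + 6) - 3) + 4 = (13*11 - 3) + 4 = (143 - 3) + 4 = 140 + 4 = 144)
(Y(-2, -1) + 1)² = (144 + 1)² = 145² = 21025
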